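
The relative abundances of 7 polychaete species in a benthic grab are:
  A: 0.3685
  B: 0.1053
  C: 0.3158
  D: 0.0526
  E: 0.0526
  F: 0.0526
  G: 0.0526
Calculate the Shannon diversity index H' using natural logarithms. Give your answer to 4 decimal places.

Each pᵢ ln pᵢ term (working shown to 6 dp, full precision carried): 0.3685×(-0.998315)=-0.367879, 0.1053×(-2.250942)=-0.237024, 0.3158×(-1.152646)=-0.364006, 0.0526×(-2.945039)=-0.154909, 0.0526×(-2.945039)=-0.154909, 0.0526×(-2.945039)=-0.154909, 0.0526×(-2.945039)=-0.154909.
Sum = -1.588545, so H' = 1.5885.

1.5885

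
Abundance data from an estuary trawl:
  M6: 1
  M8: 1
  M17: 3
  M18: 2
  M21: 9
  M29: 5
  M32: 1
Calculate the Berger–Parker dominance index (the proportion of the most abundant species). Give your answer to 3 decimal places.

0.409

Total N = 1+1+3+2+9+5+1 = 22, so the proportions are 0.04545, 0.04545, 0.13636, 0.09091, 0.40909, 0.22727, 0.04545 (working shown to 5 dp, full precision carried).
The largest proportion is 0.40909, i.e. d = 0.409 to 3 decimal places.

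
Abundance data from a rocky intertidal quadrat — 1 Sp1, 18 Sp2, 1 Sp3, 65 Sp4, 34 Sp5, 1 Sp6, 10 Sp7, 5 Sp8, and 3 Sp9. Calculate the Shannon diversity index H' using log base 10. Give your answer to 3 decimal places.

Total N = 1+18+1+65+34+1+10+5+3 = 138, so the proportions are 0.00725, 0.13043, 0.00725, 0.47101, 0.24638, 0.00725, 0.07246, 0.03623, 0.02174 (working shown to 5 dp, full precision carried).
Each pᵢ log₁₀ pᵢ term: 0.00725×(-2.13988)=-0.01551, 0.13043×(-0.88461)=-0.11538, 0.00725×(-2.13988)=-0.01551, 0.47101×(-0.32697)=-0.15401, 0.24638×(-0.60840)=-0.14990, 0.00725×(-2.13988)=-0.01551, 0.07246×(-1.13988)=-0.08260, 0.03623×(-1.44091)=-0.05221, 0.02174×(-1.66276)=-0.03615.
Sum = -0.63676, so H' = 0.637.

0.637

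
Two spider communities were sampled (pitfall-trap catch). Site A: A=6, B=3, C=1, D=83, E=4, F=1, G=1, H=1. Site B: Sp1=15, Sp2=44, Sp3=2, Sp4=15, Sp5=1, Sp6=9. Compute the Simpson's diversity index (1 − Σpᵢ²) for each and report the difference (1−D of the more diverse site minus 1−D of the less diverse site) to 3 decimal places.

Site A: N=100, proportions 0.06, 0.03, 0.01, 0.83, 0.04, 0.01, 0.01, 0.01, giving 1−D = 0.30460 (working shown to 5 dp, full precision carried).
Site B: N=86, proportions 0.17442, 0.51163, 0.02326, 0.17442, 0.01163, 0.10465, giving 1−D = 0.66577.
Difference = |0.30460 − 0.66577| = 0.36117, i.e. 0.361 to 3 decimal places.

0.361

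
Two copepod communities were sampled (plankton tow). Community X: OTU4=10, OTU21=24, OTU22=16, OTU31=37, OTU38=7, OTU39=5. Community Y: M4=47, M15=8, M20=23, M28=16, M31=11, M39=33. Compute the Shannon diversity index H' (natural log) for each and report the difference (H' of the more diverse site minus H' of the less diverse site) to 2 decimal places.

0.05

Community X: N=99, proportions 0.101, 0.2424, 0.1616, 0.3737, 0.0707, 0.0505, giving H' = 1.5756 (working shown to 4 dp, full precision carried).
Community Y: N=138, proportions 0.3406, 0.058, 0.1667, 0.1159, 0.0797, 0.2391, giving H' = 1.6241.
Difference = |1.5756 − 1.6241| = 0.0485, i.e. 0.05 to 2 decimal places.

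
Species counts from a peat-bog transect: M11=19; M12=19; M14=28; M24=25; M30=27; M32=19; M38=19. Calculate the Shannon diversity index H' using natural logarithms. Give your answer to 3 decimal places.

1.931

Total N = 19+19+28+25+27+19+19 = 156, so the proportions are 0.12179, 0.12179, 0.17949, 0.16026, 0.17308, 0.12179, 0.12179 (working shown to 5 dp, full precision carried).
Each pᵢ ln pᵢ term: 0.12179×(-2.10542)=-0.25643, 0.12179×(-2.10542)=-0.25643, 0.17949×(-1.71765)=-0.30830, 0.16026×(-1.83098)=-0.29343, 0.17308×(-1.75402)=-0.30358, 0.12179×(-2.10542)=-0.25643, 0.12179×(-2.10542)=-0.25643.
Sum = -1.93102, so H' = 1.931.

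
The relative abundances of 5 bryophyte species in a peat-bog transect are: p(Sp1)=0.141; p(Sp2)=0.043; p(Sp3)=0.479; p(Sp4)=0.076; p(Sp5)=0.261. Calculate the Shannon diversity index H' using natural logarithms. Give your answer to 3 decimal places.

1.311

Each pᵢ ln pᵢ term (working shown to 5 dp, full precision carried): 0.141×(-1.95900)=-0.27622, 0.043×(-3.14656)=-0.13530, 0.479×(-0.73605)=-0.35257, 0.076×(-2.57702)=-0.19585, 0.261×(-1.34323)=-0.35058.
Sum = -1.31053, so H' = 1.311.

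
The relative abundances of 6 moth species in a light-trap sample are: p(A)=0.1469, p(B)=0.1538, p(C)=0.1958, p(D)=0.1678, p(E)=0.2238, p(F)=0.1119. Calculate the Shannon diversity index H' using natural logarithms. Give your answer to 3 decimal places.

1.769

Each pᵢ ln pᵢ term (working shown to 5 dp, full precision carried): 0.1469×(-1.91800)=-0.28175, 0.1538×(-1.87210)=-0.28793, 0.1958×(-1.63066)=-0.31928, 0.1678×(-1.78498)=-0.29952, 0.2238×(-1.49700)=-0.33503, 0.1119×(-2.19015)=-0.24508.
Sum = -1.76859, so H' = 1.769.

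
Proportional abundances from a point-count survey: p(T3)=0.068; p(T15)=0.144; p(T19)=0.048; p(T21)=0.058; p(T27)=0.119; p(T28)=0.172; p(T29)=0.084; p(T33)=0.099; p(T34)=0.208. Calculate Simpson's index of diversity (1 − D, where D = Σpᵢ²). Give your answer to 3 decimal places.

D = 0.068² + 0.144² + 0.048² + 0.058² + 0.119² + 0.172² + 0.084² + 0.099² + 0.208² = 0.00462 + 0.02074 + 0.00230 + 0.00336 + 0.01416 + 0.02958 + 0.00706 + 0.00980 + 0.04326 = 0.13489 (working shown to 5 dp, full precision carried).
So 1 − D = 0.86511, i.e. 0.865 to 3 decimal places.

0.865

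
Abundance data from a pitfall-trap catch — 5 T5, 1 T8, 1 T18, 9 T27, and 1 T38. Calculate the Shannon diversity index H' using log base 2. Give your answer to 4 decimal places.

Total N = 5+1+1+9+1 = 17, so the proportions are 0.294118, 0.058824, 0.058824, 0.529412, 0.058824 (working shown to 6 dp, full precision carried).
Each pᵢ log₂ pᵢ term: 0.294118×(-1.765535)=-0.519275, 0.058824×(-4.087463)=-0.240439, 0.058824×(-4.087463)=-0.240439, 0.529412×(-0.917538)=-0.485755, 0.058824×(-4.087463)=-0.240439.
Sum = -1.726347, so H' = 1.7263.

1.7263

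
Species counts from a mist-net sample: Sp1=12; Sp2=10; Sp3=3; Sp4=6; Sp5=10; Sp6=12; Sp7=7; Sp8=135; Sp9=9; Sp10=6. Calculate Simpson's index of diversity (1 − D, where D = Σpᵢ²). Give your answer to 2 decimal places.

0.57

Total N = 12+10+3+6+10+12+7+135+9+6 = 210, so the proportions are 0.0571, 0.0476, 0.0143, 0.0286, 0.0476, 0.0571, 0.0333, 0.6429, 0.0429, 0.0286 (working shown to 4 dp, full precision carried).
D = 0.0571² + 0.0476² + 0.0143² + 0.0286² + 0.0476² + 0.0571² + 0.0333² + 0.6429² + 0.0429² + 0.0286² = 0.0033 + 0.0023 + 0.0002 + 0.0008 + 0.0023 + 0.0033 + 0.0011 + 0.4133 + 0.0018 + 0.0008 = 0.4291.
So 1 − D = 0.5709, i.e. 0.57 to 2 decimal places.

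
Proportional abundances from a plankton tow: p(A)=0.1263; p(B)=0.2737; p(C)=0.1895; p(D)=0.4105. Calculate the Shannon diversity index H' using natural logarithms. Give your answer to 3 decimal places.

1.297

Each pᵢ ln pᵢ term (working shown to 5 dp, full precision carried): 0.1263×(-2.06910)=-0.26133, 0.2737×(-1.29572)=-0.35464, 0.1895×(-1.66337)=-0.31521, 0.4105×(-0.89038)=-0.36550.
Sum = -1.29667, so H' = 1.297.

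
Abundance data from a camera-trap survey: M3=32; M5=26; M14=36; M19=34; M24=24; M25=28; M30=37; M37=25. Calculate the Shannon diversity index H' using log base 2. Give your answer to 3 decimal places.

2.982

Total N = 32+26+36+34+24+28+37+25 = 242, so the proportions are 0.13223, 0.10744, 0.14876, 0.1405, 0.09917, 0.1157, 0.15289, 0.10331 (working shown to 5 dp, full precision carried).
Each pᵢ log₂ pᵢ term: 0.13223×(-2.91886)=-0.38597, 0.10744×(-3.21842)=-0.34578, 0.14876×(-2.74894)=-0.40893, 0.1405×(-2.83140)=-0.39780, 0.09917×(-3.33390)=-0.33063, 0.1157×(-3.11151)=-0.36001, 0.15289×(-2.70941)=-0.41425, 0.10331×(-3.27501)=-0.33833.
Sum = -2.98170, so H' = 2.982.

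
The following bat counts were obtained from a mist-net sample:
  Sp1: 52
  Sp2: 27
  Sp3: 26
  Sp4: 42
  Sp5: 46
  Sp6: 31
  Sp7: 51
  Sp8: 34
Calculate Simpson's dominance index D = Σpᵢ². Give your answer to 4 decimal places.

Total N = 52+27+26+42+46+31+51+34 = 309, so the proportions are 0.168285, 0.087379, 0.084142, 0.135922, 0.148867, 0.100324, 0.165049, 0.110032 (working shown to 6 dp, full precision carried).
D = 0.168285² + 0.087379² + 0.084142² + 0.135922² + 0.148867² + 0.100324² + 0.165049² + 0.110032² = 0.028320 + 0.007635 + 0.007080 + 0.018475 + 0.022161 + 0.010065 + 0.027241 + 0.012107 = 0.133084.
To 4 decimal places, D = 0.1331.

0.1331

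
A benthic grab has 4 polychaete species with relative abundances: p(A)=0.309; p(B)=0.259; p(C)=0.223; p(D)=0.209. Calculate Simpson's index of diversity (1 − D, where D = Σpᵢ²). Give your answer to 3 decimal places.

D = 0.309² + 0.259² + 0.223² + 0.209² = 0.09548 + 0.06708 + 0.04973 + 0.04368 = 0.25597 (working shown to 5 dp, full precision carried).
So 1 − D = 0.74403, i.e. 0.744 to 3 decimal places.

0.744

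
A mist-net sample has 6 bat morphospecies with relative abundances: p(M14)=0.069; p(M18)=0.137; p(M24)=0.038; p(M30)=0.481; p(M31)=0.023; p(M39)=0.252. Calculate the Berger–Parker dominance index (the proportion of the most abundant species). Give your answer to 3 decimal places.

The largest proportion is 0.481, i.e. d = 0.481 to 3 decimal places.

0.481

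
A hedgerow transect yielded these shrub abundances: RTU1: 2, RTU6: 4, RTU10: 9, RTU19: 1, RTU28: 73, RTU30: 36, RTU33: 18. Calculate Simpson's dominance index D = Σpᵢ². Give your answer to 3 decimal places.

Total N = 2+4+9+1+73+36+18 = 143, so the proportions are 0.01399, 0.02797, 0.06294, 0.00699, 0.51049, 0.25175, 0.12587 (working shown to 5 dp, full precision carried).
D = 0.01399² + 0.02797² + 0.06294² + 0.00699² + 0.51049² + 0.25175² + 0.12587² = 0.00020 + 0.00078 + 0.00396 + 0.00005 + 0.26060 + 0.06338 + 0.01584 = 0.34481.
To 3 decimal places, D = 0.345.

0.345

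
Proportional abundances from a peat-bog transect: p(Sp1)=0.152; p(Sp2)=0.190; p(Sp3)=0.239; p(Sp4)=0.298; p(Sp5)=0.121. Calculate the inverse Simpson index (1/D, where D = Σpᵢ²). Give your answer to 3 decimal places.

4.550

D = 0.152² + 0.19² + 0.239² + 0.298² + 0.121² = 0.0231040 + 0.0361000 + 0.0571210 + 0.0888040 + 0.0146410 = 0.2197700 (working shown to 7 dp, full precision carried).
So 1/D = 4.55021, i.e. 4.550 to 3 decimal places.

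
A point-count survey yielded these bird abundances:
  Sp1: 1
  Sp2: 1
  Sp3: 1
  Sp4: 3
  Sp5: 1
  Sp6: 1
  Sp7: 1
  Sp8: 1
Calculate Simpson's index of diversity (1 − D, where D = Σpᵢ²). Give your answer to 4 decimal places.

0.8400

Total N = 1+1+1+3+1+1+1+1 = 10, so the proportions are 0.1, 0.1, 0.1, 0.3, 0.1, 0.1, 0.1, 0.1 (working shown to 6 dp, full precision carried).
D = 0.1² + 0.1² + 0.1² + 0.3² + 0.1² + 0.1² + 0.1² + 0.1² = 0.010000 + 0.010000 + 0.010000 + 0.090000 + 0.010000 + 0.010000 + 0.010000 + 0.010000 = 0.160000.
So 1 − D = 0.840000, i.e. 0.8400 to 4 decimal places.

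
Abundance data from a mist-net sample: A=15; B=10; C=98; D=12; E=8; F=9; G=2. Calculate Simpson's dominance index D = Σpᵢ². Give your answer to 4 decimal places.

Total N = 15+10+98+12+8+9+2 = 154, so the proportions are 0.097403, 0.064935, 0.636364, 0.077922, 0.051948, 0.058442, 0.012987 (working shown to 6 dp, full precision carried).
D = 0.097403² + 0.064935² + 0.636364² + 0.077922² + 0.051948² + 0.058442² + 0.012987² = 0.009487 + 0.004217 + 0.404959 + 0.006072 + 0.002699 + 0.003415 + 0.000169 = 0.431017.
To 4 decimal places, D = 0.4310.

0.4310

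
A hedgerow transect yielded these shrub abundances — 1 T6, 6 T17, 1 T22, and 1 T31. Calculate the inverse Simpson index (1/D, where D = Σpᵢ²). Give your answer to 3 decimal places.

Total N = 1+6+1+1 = 9, so the proportions are 0.111111, 0.666667, 0.111111, 0.111111 (working shown to 6 dp, full precision carried).
D = 0.111111² + 0.666667² + 0.111111² + 0.111111² = 0.012346 + 0.444444 + 0.012346 + 0.012346 = 0.481481.
So 1/D = 2.07692, i.e. 2.077 to 3 decimal places.

2.077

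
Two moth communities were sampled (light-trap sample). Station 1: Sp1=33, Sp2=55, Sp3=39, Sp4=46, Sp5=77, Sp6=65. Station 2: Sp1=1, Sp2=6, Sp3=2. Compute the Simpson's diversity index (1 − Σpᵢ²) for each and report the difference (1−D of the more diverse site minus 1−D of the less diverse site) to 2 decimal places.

Station 1: N=315, proportions 0.10476, 0.1746, 0.12381, 0.14603, 0.24444, 0.20635, giving 1−D = 0.81955 (working shown to 5 dp, full precision carried).
Station 2: N=9, proportions 0.11111, 0.66667, 0.22222, giving 1−D = 0.49383.
Difference = |0.81955 − 0.49383| = 0.32572, i.e. 0.33 to 2 decimal places.

0.33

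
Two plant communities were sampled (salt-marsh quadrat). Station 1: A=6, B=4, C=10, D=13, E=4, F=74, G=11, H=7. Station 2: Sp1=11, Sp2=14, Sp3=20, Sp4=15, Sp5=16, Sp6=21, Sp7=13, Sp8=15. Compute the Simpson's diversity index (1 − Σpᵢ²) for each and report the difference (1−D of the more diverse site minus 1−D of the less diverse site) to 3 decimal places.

Station 1: N=129, proportions 0.04651, 0.03101, 0.07752, 0.10078, 0.03101, 0.57364, 0.08527, 0.05426, giving 1−D = 0.64047 (working shown to 5 dp, full precision carried).
Station 2: N=125, proportions 0.088, 0.112, 0.16, 0.12, 0.128, 0.168, 0.104, 0.12, giving 1−D = 0.86989.
Difference = |0.64047 − 0.86989| = 0.22942, i.e. 0.229 to 3 decimal places.

0.229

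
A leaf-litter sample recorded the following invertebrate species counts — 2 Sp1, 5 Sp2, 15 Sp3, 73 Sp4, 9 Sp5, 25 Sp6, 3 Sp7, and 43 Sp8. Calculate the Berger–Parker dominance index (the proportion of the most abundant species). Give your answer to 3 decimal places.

Total N = 2+5+15+73+9+25+3+43 = 175, so the proportions are 0.01143, 0.02857, 0.08571, 0.41714, 0.05143, 0.14286, 0.01714, 0.24571 (working shown to 5 dp, full precision carried).
The largest proportion is 0.41714, i.e. d = 0.417 to 3 decimal places.

0.417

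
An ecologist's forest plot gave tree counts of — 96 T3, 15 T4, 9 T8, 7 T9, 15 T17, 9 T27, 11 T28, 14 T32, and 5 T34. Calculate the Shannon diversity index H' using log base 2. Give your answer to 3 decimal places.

2.367

Total N = 96+15+9+7+15+9+11+14+5 = 181, so the proportions are 0.53039, 0.08287, 0.04972, 0.03867, 0.08287, 0.04972, 0.06077, 0.07735, 0.02762 (working shown to 5 dp, full precision carried).
Each pᵢ log₂ pᵢ term: 0.53039×(-0.91488)=-0.48524, 0.08287×(-3.59296)=-0.29776, 0.04972×(-4.32992)=-0.21530, 0.03867×(-4.69249)=-0.18148, 0.08287×(-3.59296)=-0.29776, 0.04972×(-4.32992)=-0.21530, 0.06077×(-4.04041)=-0.24555, 0.07735×(-3.69249)=-0.28561, 0.02762×(-5.17792)=-0.14304.
Sum = -2.36703, so H' = 2.367.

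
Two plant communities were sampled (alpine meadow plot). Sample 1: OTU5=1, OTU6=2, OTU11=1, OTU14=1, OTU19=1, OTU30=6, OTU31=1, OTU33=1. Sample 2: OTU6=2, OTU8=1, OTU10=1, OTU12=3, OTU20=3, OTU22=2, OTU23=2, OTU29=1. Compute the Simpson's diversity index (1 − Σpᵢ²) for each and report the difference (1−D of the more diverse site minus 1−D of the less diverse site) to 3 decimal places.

Sample 1: N=14, proportions 0.071429, 0.142857, 0.071429, 0.071429, 0.071429, 0.428571, 0.071429, 0.071429, giving 1−D = 0.765306 (working shown to 6 dp, full precision carried).
Sample 2: N=15, proportions 0.133333, 0.066667, 0.066667, 0.2, 0.2, 0.133333, 0.133333, 0.066667, giving 1−D = 0.853333.
Difference = |0.765306 − 0.853333| = 0.088027, i.e. 0.088 to 3 decimal places.

0.088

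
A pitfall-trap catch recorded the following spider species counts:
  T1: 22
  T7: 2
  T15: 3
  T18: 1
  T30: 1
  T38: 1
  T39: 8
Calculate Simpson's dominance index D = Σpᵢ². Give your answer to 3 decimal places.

Total N = 22+2+3+1+1+1+8 = 38, so the proportions are 0.57895, 0.05263, 0.07895, 0.02632, 0.02632, 0.02632, 0.21053 (working shown to 5 dp, full precision carried).
D = 0.57895² + 0.05263² + 0.07895² + 0.02632² + 0.02632² + 0.02632² + 0.21053² = 0.33518 + 0.00277 + 0.00623 + 0.00069 + 0.00069 + 0.00069 + 0.04432 = 0.39058.
To 3 decimal places, D = 0.391.

0.391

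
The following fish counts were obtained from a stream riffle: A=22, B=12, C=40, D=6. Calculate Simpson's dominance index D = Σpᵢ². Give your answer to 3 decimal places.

Total N = 22+12+40+6 = 80, so the proportions are 0.275, 0.15, 0.5, 0.075 (working shown to 5 dp, full precision carried).
D = 0.275² + 0.15² + 0.5² + 0.075² = 0.07563 + 0.02250 + 0.25000 + 0.00562 = 0.35375.
To 3 decimal places, D = 0.354.

0.354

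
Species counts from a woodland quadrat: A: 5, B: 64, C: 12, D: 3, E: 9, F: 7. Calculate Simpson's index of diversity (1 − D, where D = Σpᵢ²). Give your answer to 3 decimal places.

0.560

Total N = 5+64+12+3+9+7 = 100, so the proportions are 0.05, 0.64, 0.12, 0.03, 0.09, 0.07 (working shown to 5 dp, full precision carried).
D = 0.05² + 0.64² + 0.12² + 0.03² + 0.09² + 0.07² = 0.00250 + 0.40960 + 0.01440 + 0.00090 + 0.00810 + 0.00490 = 0.44040.
So 1 − D = 0.55960, i.e. 0.560 to 3 decimal places.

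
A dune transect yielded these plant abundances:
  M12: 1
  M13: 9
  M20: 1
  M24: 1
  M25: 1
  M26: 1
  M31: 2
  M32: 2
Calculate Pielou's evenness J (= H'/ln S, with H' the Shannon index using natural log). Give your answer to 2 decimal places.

Total N = 1+9+1+1+1+1+2+2 = 18, so the proportions are 0.0556, 0.5, 0.0556, 0.0556, 0.0556, 0.0556, 0.1111, 0.1111 (working shown to 4 dp, full precision carried).
H' = −Σ pᵢ ln pᵢ = −((-0.1606) + (-0.3466) + (-0.1606) + (-0.1606) + (-0.1606) + (-0.1606) + (-0.2441) + (-0.2441)) = 1.6377.
With S = 8 species, ln S = 2.0794, so J = 1.6377/2.0794 = 0.7876, i.e. 0.79 to 2 decimal places.

0.79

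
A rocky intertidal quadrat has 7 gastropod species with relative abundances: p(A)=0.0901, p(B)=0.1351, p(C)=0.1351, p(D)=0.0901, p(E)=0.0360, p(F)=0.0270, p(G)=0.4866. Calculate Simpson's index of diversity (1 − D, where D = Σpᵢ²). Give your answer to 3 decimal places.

0.708

D = 0.0901² + 0.1351² + 0.1351² + 0.0901² + 0.036² + 0.027² + 0.4866² = 0.00812 + 0.01825 + 0.01825 + 0.00812 + 0.00130 + 0.00073 + 0.23678 = 0.29154 (working shown to 5 dp, full precision carried).
So 1 − D = 0.70846, i.e. 0.708 to 3 decimal places.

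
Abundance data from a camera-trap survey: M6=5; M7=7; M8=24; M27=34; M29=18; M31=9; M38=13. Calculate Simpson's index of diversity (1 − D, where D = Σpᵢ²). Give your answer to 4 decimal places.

Total N = 5+7+24+34+18+9+13 = 110, so the proportions are 0.045455, 0.063636, 0.218182, 0.309091, 0.163636, 0.081818, 0.118182 (working shown to 6 dp, full precision carried).
D = 0.045455² + 0.063636² + 0.218182² + 0.309091² + 0.163636² + 0.081818² + 0.118182² = 0.002066 + 0.004050 + 0.047603 + 0.095537 + 0.026777 + 0.006694 + 0.013967 = 0.196694.
So 1 − D = 0.803306, i.e. 0.8033 to 4 decimal places.

0.8033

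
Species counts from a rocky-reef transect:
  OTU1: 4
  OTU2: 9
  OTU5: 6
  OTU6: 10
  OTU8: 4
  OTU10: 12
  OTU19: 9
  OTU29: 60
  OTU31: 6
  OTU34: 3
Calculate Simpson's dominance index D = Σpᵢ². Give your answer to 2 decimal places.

0.27

Total N = 4+9+6+10+4+12+9+60+6+3 = 123, so the proportions are 0.0325, 0.0732, 0.0488, 0.0813, 0.0325, 0.0976, 0.0732, 0.4878, 0.0488, 0.0244 (working shown to 4 dp, full precision carried).
D = 0.0325² + 0.0732² + 0.0488² + 0.0813² + 0.0325² + 0.0976² + 0.0732² + 0.4878² + 0.0488² + 0.0244² = 0.0011 + 0.0054 + 0.0024 + 0.0066 + 0.0011 + 0.0095 + 0.0054 + 0.2380 + 0.0024 + 0.0006 = 0.2723.
To 2 decimal places, D = 0.27.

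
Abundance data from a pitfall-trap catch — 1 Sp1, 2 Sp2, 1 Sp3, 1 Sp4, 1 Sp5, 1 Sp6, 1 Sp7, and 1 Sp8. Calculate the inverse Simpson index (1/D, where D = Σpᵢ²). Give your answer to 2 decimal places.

Total N = 1+2+1+1+1+1+1+1 = 9, so the proportions are 0.111111, 0.222222, 0.111111, 0.111111, 0.111111, 0.111111, 0.111111, 0.111111 (working shown to 6 dp, full precision carried).
D = 0.111111² + 0.222222² + 0.111111² + 0.111111² + 0.111111² + 0.111111² + 0.111111² + 0.111111² = 0.012346 + 0.049383 + 0.012346 + 0.012346 + 0.012346 + 0.012346 + 0.012346 + 0.012346 = 0.135802.
So 1/D = 7.3636, i.e. 7.36 to 2 decimal places.

7.36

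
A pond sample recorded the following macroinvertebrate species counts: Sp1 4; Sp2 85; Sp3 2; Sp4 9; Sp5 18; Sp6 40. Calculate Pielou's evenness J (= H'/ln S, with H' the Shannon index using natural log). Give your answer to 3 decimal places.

Total N = 4+85+2+9+18+40 = 158, so the proportions are 0.02532, 0.53797, 0.01266, 0.05696, 0.11392, 0.25316 (working shown to 5 dp, full precision carried).
H' = −Σ pᵢ ln pᵢ = −((-0.09307) + (-0.33351) + (-0.05531) + (-0.16322) + (-0.24747) + (-0.34778)) = 1.24036.
With S = 6 species, ln S = 1.79176, so J = 1.24036/1.79176 = 0.69226, i.e. 0.692 to 3 decimal places.

0.692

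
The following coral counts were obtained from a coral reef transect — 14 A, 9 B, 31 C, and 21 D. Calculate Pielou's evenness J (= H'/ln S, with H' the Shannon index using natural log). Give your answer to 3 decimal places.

Total N = 14+9+31+21 = 75, so the proportions are 0.18667, 0.12, 0.41333, 0.28 (working shown to 5 dp, full precision carried).
H' = −Σ pᵢ ln pᵢ = −((-0.31331) + (-0.25443) + (-0.36518) + (-0.35643)) = 1.28935.
With S = 4 species, ln S = 1.38629, so J = 1.28935/1.38629 = 0.93007, i.e. 0.930 to 3 decimal places.

0.930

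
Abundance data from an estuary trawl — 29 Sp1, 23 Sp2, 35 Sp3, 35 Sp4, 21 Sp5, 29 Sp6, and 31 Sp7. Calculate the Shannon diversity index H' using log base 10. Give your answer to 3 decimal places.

Total N = 29+23+35+35+21+29+31 = 203, so the proportions are 0.14286, 0.1133, 0.17241, 0.17241, 0.10345, 0.14286, 0.15271 (working shown to 5 dp, full precision carried).
Each pᵢ log₁₀ pᵢ term: 0.14286×(-0.84510)=-0.12073, 0.1133×(-0.94577)=-0.10716, 0.17241×(-0.76343)=-0.13163, 0.17241×(-0.76343)=-0.13163, 0.10345×(-0.98528)=-0.10193, 0.14286×(-0.84510)=-0.12073, 0.15271×(-0.81613)=-0.12463.
Sum = -0.83842, so H' = 0.838.

0.838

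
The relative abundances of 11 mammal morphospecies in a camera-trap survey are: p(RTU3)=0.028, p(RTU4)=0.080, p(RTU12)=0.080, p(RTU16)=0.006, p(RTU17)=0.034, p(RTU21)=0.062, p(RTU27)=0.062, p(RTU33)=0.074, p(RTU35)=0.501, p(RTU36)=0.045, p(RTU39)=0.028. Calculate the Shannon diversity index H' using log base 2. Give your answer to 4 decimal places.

Each pᵢ log₂ pᵢ term (working shown to 6 dp, full precision carried): 0.028×(-5.158429)=-0.144436, 0.08×(-3.643856)=-0.291508, 0.08×(-3.643856)=-0.291508, 0.006×(-7.380822)=-0.044285, 0.034×(-4.878321)=-0.165863, 0.062×(-4.011588)=-0.248718, 0.062×(-4.011588)=-0.248718, 0.074×(-3.756331)=-0.277968, 0.501×(-0.997117)=-0.499556, 0.045×(-4.473931)=-0.201327, 0.028×(-5.158429)=-0.144436.
Sum = -2.558325, so H' = 2.5583.

2.5583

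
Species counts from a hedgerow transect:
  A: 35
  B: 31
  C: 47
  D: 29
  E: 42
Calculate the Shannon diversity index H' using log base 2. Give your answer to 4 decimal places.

2.2979

Total N = 35+31+47+29+42 = 184, so the proportions are 0.190217, 0.168478, 0.255435, 0.157609, 0.228261 (working shown to 6 dp, full precision carried).
Each pᵢ log₂ pᵢ term: 0.190217×(-2.394279)=-0.455433, 0.168478×(-2.569366)=-0.432882, 0.255435×(-1.968973)=-0.502944, 0.157609×(-2.665581)=-0.420119, 0.228261×(-2.131245)=-0.486480.
Sum = -2.297858, so H' = 2.2979.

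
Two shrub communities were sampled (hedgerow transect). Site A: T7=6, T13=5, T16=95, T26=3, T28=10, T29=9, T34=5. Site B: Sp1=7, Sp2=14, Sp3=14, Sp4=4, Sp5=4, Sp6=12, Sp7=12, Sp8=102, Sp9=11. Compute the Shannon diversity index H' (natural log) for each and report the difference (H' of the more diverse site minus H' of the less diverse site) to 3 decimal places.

0.457

Site A: N=133, proportions 0.0451128, 0.037594, 0.7142857, 0.0225564, 0.075188, 0.0676692, 0.037594, giving H' = 1.0891465 (working shown to 7 dp, full precision carried).
Site B: N=180, proportions 0.0388889, 0.0777778, 0.0777778, 0.0222222, 0.0222222, 0.0666667, 0.0666667, 0.5666667, 0.0611111, giving H' = 1.5464726.
Difference = |1.0891465 − 1.5464726| = 0.4573261, i.e. 0.457 to 3 decimal places.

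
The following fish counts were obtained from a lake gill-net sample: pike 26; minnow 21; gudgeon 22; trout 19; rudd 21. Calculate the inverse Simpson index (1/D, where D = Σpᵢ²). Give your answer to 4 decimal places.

Total N = 26+21+22+19+21 = 109, so the proportions are 0.23853211, 0.19266055, 0.20183486, 0.17431193, 0.19266055 (working shown to 8 dp, full precision carried).
D = 0.23853211² + 0.19266055² + 0.20183486² + 0.17431193² + 0.19266055² = 0.05689757 + 0.03711809 + 0.04073731 + 0.03038465 + 0.03711809 = 0.20225570.
So 1/D = 4.944236, i.e. 4.9442 to 4 decimal places.

4.9442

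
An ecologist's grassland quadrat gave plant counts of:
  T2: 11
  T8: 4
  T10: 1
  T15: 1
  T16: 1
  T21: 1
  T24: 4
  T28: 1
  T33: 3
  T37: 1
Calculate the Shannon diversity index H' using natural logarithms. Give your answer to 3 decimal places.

1.876

Total N = 11+4+1+1+1+1+4+1+3+1 = 28, so the proportions are 0.39286, 0.14286, 0.03571, 0.03571, 0.03571, 0.03571, 0.14286, 0.03571, 0.10714, 0.03571 (working shown to 5 dp, full precision carried).
Each pᵢ ln pᵢ term: 0.39286×(-0.93431)=-0.36705, 0.14286×(-1.94591)=-0.27799, 0.03571×(-3.33220)=-0.11901, 0.03571×(-3.33220)=-0.11901, 0.03571×(-3.33220)=-0.11901, 0.03571×(-3.33220)=-0.11901, 0.14286×(-1.94591)=-0.27799, 0.03571×(-3.33220)=-0.11901, 0.10714×(-2.23359)=-0.23931, 0.03571×(-3.33220)=-0.11901.
Sum = -1.87638, so H' = 1.876.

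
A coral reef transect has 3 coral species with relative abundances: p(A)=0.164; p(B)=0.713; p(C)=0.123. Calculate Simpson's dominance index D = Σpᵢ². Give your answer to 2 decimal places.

0.55

D = 0.164² + 0.713² + 0.123² = 0.0269 + 0.5084 + 0.0151 = 0.5504 (working shown to 4 dp, full precision carried).
To 2 decimal places, D = 0.55.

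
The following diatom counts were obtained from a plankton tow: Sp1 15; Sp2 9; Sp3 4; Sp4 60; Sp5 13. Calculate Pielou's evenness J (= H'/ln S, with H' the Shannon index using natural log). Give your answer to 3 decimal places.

0.745

Total N = 15+9+4+60+13 = 101, so the proportions are 0.14851, 0.08911, 0.0396, 0.59406, 0.12871 (working shown to 5 dp, full precision carried).
H' = −Σ pᵢ ln pᵢ = −((-0.28323) + (-0.21546) + (-0.12787) + (-0.30937) + (-0.26388)) = 1.19981.
With S = 5 species, ln S = 1.60944, so J = 1.19981/1.60944 = 0.74549, i.e. 0.745 to 3 decimal places.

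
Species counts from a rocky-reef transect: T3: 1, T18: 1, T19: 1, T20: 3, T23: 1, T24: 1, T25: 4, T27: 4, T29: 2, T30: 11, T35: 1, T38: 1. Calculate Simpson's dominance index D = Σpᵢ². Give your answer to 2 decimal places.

0.18

Total N = 1+1+1+3+1+1+4+4+2+11+1+1 = 31, so the proportions are 0.0323, 0.0323, 0.0323, 0.0968, 0.0323, 0.0323, 0.129, 0.129, 0.0645, 0.3548, 0.0323, 0.0323 (working shown to 4 dp, full precision carried).
D = 0.0323² + 0.0323² + 0.0323² + 0.0968² + 0.0323² + 0.0323² + 0.129² + 0.129² + 0.0645² + 0.3548² + 0.0323² + 0.0323² = 0.0010 + 0.0010 + 0.0010 + 0.0094 + 0.0010 + 0.0010 + 0.0166 + 0.0166 + 0.0042 + 0.1259 + 0.0010 + 0.0010 = 0.1800.
To 2 decimal places, D = 0.18.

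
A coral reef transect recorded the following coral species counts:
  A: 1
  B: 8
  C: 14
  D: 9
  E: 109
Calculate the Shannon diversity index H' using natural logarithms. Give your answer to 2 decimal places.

0.80

Total N = 1+8+14+9+109 = 141, so the proportions are 0.0071, 0.0567, 0.0993, 0.0638, 0.773 (working shown to 4 dp, full precision carried).
Each pᵢ ln pᵢ term: 0.0071×(-4.9488)=-0.0351, 0.0567×(-2.8693)=-0.1628, 0.0993×(-2.3097)=-0.2293, 0.0638×(-2.7515)=-0.1756, 0.773×(-0.2574)=-0.1990.
Sum = -0.8019, so H' = 0.80.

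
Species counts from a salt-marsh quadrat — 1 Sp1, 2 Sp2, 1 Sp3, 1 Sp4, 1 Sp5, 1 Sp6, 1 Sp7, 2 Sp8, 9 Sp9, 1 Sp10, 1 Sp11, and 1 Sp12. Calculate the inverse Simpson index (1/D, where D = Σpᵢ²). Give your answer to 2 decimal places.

4.94

Total N = 1+2+1+1+1+1+1+2+9+1+1+1 = 22, so the proportions are 0.045455, 0.090909, 0.045455, 0.045455, 0.045455, 0.045455, 0.045455, 0.090909, 0.409091, 0.045455, 0.045455, 0.045455 (working shown to 6 dp, full precision carried).
D = 0.045455² + 0.090909² + 0.045455² + 0.045455² + 0.045455² + 0.045455² + 0.045455² + 0.090909² + 0.409091² + 0.045455² + 0.045455² + 0.045455² = 0.002066 + 0.008264 + 0.002066 + 0.002066 + 0.002066 + 0.002066 + 0.002066 + 0.008264 + 0.167355 + 0.002066 + 0.002066 + 0.002066 = 0.202479.
So 1/D = 4.9388, i.e. 4.94 to 2 decimal places.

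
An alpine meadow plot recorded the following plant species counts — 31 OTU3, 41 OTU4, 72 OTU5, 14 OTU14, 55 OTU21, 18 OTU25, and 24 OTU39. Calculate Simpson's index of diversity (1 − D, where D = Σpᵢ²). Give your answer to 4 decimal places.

Total N = 31+41+72+14+55+18+24 = 255, so the proportions are 0.121569, 0.160784, 0.282353, 0.054902, 0.215686, 0.070588, 0.094118 (working shown to 6 dp, full precision carried).
D = 0.121569² + 0.160784² + 0.282353² + 0.054902² + 0.215686² + 0.070588² + 0.094118² = 0.014779 + 0.025852 + 0.079723 + 0.003014 + 0.046521 + 0.004983 + 0.008858 = 0.183729.
So 1 − D = 0.816271, i.e. 0.8163 to 4 decimal places.

0.8163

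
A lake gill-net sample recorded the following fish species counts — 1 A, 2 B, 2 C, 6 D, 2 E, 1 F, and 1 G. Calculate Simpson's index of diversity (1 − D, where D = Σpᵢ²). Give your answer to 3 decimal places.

0.773

Total N = 1+2+2+6+2+1+1 = 15, so the proportions are 0.06667, 0.13333, 0.13333, 0.4, 0.13333, 0.06667, 0.06667 (working shown to 5 dp, full precision carried).
D = 0.06667² + 0.13333² + 0.13333² + 0.4² + 0.13333² + 0.06667² + 0.06667² = 0.00444 + 0.01778 + 0.01778 + 0.16000 + 0.01778 + 0.00444 + 0.00444 = 0.22667.
So 1 − D = 0.77333, i.e. 0.773 to 3 decimal places.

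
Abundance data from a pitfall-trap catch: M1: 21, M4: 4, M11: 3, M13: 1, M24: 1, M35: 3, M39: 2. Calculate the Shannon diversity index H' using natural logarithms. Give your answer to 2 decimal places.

Total N = 21+4+3+1+1+3+2 = 35, so the proportions are 0.6, 0.1143, 0.0857, 0.0286, 0.0286, 0.0857, 0.0571 (working shown to 4 dp, full precision carried).
Each pᵢ ln pᵢ term: 0.6×(-0.5108)=-0.3065, 0.1143×(-2.1691)=-0.2479, 0.0857×(-2.4567)=-0.2106, 0.0286×(-3.5553)=-0.1016, 0.0286×(-3.5553)=-0.1016, 0.0857×(-2.4567)=-0.2106, 0.0571×(-2.8622)=-0.1636.
Sum = -1.3423, so H' = 1.34.

1.34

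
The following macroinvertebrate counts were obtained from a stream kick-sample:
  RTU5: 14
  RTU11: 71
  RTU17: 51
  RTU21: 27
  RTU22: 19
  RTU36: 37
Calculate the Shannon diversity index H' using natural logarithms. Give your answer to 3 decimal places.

Total N = 14+71+51+27+19+37 = 219, so the proportions are 0.06393, 0.3242, 0.23288, 0.12329, 0.08676, 0.16895 (working shown to 5 dp, full precision carried).
Each pᵢ ln pᵢ term: 0.06393×(-2.75001)=-0.17580, 0.3242×(-1.12639)=-0.36518, 0.23288×(-1.45725)=-0.33936, 0.12329×(-2.09323)=-0.25807, 0.08676×(-2.44463)=-0.21209, 0.16895×(-1.77815)=-0.30042.
Sum = -1.65092, so H' = 1.651.

1.651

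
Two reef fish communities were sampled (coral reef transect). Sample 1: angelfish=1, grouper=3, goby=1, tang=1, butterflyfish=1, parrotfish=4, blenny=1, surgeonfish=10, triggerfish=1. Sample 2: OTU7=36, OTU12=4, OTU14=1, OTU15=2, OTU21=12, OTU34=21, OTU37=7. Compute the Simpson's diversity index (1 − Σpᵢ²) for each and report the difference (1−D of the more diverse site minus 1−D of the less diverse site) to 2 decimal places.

Sample 1: N=23, proportions 0.0435, 0.1304, 0.0435, 0.0435, 0.0435, 0.1739, 0.0435, 0.4348, 0.0435, giving 1−D = 0.7524 (working shown to 4 dp, full precision carried).
Sample 2: N=83, proportions 0.4337, 0.0482, 0.012, 0.0241, 0.1446, 0.253, 0.0843, giving 1−D = 0.7168.
Difference = |0.7524 − 0.7168| = 0.0356, i.e. 0.04 to 2 decimal places.

0.04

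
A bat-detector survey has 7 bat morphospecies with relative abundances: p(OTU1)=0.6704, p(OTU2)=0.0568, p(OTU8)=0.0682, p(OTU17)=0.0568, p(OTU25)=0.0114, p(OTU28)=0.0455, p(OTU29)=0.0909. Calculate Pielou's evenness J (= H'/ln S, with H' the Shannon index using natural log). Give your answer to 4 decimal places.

0.6098

H' = −Σ pᵢ ln pᵢ = −((-0.268080) + (-0.162915) + (-0.183138) + (-0.162915) + (-0.051005) + (-0.140597) + (-0.217978)) = 1.186628 (working shown to 6 dp, full precision carried).
With S = 7 species, ln S = 1.945910, so J = 1.186628/1.945910 = 0.609806, i.e. 0.6098 to 4 decimal places.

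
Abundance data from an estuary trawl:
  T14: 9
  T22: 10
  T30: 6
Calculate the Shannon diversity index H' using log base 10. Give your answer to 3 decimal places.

Total N = 9+10+6 = 25, so the proportions are 0.36, 0.4, 0.24 (working shown to 5 dp, full precision carried).
Each pᵢ log₁₀ pᵢ term: 0.36×(-0.44370)=-0.15973, 0.4×(-0.39794)=-0.15918, 0.24×(-0.61979)=-0.14875.
Sum = -0.46766, so H' = 0.468.

0.468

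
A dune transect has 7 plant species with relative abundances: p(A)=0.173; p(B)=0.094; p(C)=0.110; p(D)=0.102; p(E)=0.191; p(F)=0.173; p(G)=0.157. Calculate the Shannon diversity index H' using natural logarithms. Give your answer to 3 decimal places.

Each pᵢ ln pᵢ term (working shown to 5 dp, full precision carried): 0.173×(-1.75446)=-0.30352, 0.094×(-2.36446)=-0.22226, 0.11×(-2.20727)=-0.24280, 0.102×(-2.28278)=-0.23284, 0.191×(-1.65548)=-0.31620, 0.173×(-1.75446)=-0.30352, 0.157×(-1.85151)=-0.29069.
Sum = -1.91183, so H' = 1.912.

1.912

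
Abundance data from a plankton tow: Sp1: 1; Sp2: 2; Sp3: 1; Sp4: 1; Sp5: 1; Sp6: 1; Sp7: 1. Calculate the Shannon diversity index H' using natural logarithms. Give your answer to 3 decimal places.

1.906

Total N = 1+2+1+1+1+1+1 = 8, so the proportions are 0.125, 0.25, 0.125, 0.125, 0.125, 0.125, 0.125 (working shown to 5 dp, full precision carried).
Each pᵢ ln pᵢ term: 0.125×(-2.07944)=-0.25993, 0.25×(-1.38629)=-0.34657, 0.125×(-2.07944)=-0.25993, 0.125×(-2.07944)=-0.25993, 0.125×(-2.07944)=-0.25993, 0.125×(-2.07944)=-0.25993, 0.125×(-2.07944)=-0.25993.
Sum = -1.90615, so H' = 1.906.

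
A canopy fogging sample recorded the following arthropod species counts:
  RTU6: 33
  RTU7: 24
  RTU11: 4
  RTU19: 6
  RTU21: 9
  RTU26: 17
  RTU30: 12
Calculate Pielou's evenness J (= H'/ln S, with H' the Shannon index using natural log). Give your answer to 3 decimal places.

0.895

Total N = 33+24+4+6+9+17+12 = 105, so the proportions are 0.31429, 0.22857, 0.0381, 0.05714, 0.08571, 0.1619, 0.11429 (working shown to 5 dp, full precision carried).
H' = −Σ pᵢ ln pᵢ = −((-0.36377) + (-0.33735) + (-0.12448) + (-0.16355) + (-0.21058) + (-0.29479) + (-0.24789)) = 1.74241.
With S = 7 species, ln S = 1.94591, so J = 1.74241/1.94591 = 0.89542, i.e. 0.895 to 3 decimal places.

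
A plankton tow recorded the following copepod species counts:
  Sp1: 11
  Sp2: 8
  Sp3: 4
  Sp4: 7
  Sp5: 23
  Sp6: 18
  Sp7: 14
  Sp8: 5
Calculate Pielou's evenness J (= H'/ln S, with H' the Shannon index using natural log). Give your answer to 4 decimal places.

Total N = 11+8+4+7+23+18+14+5 = 90, so the proportions are 0.122222, 0.088889, 0.044444, 0.077778, 0.255556, 0.2, 0.155556, 0.055556 (working shown to 6 dp, full precision carried).
H' = −Σ pᵢ ln pᵢ = −((-0.256901) + (-0.215144) + (-0.138378) + (-0.198637) + (-0.348658) + (-0.321888) + (-0.289450) + (-0.160576)) = 1.929632.
With S = 8 species, ln S = 2.079442, so J = 1.929632/2.079442 = 0.927957, i.e. 0.9280 to 4 decimal places.

0.9280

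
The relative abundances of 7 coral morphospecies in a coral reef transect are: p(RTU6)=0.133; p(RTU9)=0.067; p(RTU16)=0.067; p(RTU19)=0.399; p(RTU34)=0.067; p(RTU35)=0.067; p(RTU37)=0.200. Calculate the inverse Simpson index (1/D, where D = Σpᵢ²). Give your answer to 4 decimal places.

4.2581

D = 0.133² + 0.067² + 0.067² + 0.399² + 0.067² + 0.067² + 0.2² = 0.01768900 + 0.00448900 + 0.00448900 + 0.15920100 + 0.00448900 + 0.00448900 + 0.04000000 = 0.23484600 (working shown to 8 dp, full precision carried).
So 1/D = 4.258110, i.e. 4.2581 to 4 decimal places.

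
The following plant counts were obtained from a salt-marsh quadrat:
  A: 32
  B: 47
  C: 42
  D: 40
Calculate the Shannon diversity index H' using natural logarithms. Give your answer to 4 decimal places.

1.3771

Total N = 32+47+42+40 = 161, so the proportions are 0.198758, 0.291925, 0.26087, 0.248447 (working shown to 6 dp, full precision carried).
Each pᵢ ln pᵢ term: 0.198758×(-1.615668)=-0.321127, 0.291925×(-1.231257)=-0.359435, 0.26087×(-1.343735)=-0.350539, 0.248447×(-1.392525)=-0.345969.
Sum = -1.377070, so H' = 1.3771.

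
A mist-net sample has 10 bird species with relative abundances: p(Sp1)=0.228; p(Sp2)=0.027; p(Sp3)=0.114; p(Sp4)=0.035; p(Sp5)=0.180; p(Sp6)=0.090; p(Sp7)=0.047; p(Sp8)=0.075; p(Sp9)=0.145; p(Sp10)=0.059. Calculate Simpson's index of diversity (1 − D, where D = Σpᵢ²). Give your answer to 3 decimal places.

0.860

D = 0.228² + 0.027² + 0.114² + 0.035² + 0.18² + 0.09² + 0.047² + 0.075² + 0.145² + 0.059² = 0.05198 + 0.00073 + 0.01300 + 0.00123 + 0.03240 + 0.00810 + 0.00221 + 0.00562 + 0.02102 + 0.00348 = 0.13977 (working shown to 5 dp, full precision carried).
So 1 − D = 0.86023, i.e. 0.860 to 3 decimal places.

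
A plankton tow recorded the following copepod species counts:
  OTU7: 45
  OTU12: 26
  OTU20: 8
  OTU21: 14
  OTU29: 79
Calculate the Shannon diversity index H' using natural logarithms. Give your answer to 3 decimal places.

Total N = 45+26+8+14+79 = 172, so the proportions are 0.26163, 0.15116, 0.04651, 0.0814, 0.4593 (working shown to 5 dp, full precision carried).
Each pᵢ ln pᵢ term: 0.26163×(-1.34083)=-0.35080, 0.15116×(-1.88940)=-0.28561, 0.04651×(-3.06805)=-0.14270, 0.0814×(-2.50844)=-0.20418, 0.4593×(-0.77805)=-0.35736.
Sum = -1.34064, so H' = 1.341.

1.341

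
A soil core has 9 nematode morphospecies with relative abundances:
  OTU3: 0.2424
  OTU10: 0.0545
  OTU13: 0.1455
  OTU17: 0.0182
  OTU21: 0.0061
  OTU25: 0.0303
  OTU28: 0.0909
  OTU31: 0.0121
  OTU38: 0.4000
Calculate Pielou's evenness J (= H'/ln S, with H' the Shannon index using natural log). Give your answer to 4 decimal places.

H' = −Σ pᵢ ln pᵢ = −((-0.343521) + (-0.158571) + (-0.280463) + (-0.072915) + (-0.031107) + (-0.105947) + (-0.217978) + (-0.053416) + (-0.366516)) = 1.630434 (working shown to 6 dp, full precision carried).
With S = 9 species, ln S = 2.197225, so J = 1.630434/2.197225 = 0.742042, i.e. 0.7420 to 4 decimal places.

0.7420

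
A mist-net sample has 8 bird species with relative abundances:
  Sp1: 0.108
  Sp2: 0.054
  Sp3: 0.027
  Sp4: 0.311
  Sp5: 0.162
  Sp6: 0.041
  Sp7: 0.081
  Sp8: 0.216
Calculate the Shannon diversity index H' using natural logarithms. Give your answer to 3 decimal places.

Each pᵢ ln pᵢ term (working shown to 5 dp, full precision carried): 0.108×(-2.22562)=-0.24037, 0.054×(-2.91877)=-0.15761, 0.027×(-3.61192)=-0.09752, 0.311×(-1.16796)=-0.36324, 0.162×(-1.82016)=-0.29487, 0.041×(-3.19418)=-0.13096, 0.081×(-2.51331)=-0.20358, 0.216×(-1.53248)=-0.33102.
Sum = -1.81916, so H' = 1.819.

1.819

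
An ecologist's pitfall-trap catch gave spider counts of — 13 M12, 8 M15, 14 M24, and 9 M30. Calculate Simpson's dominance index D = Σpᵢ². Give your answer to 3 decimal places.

Total N = 13+8+14+9 = 44, so the proportions are 0.29545, 0.18182, 0.31818, 0.20455 (working shown to 5 dp, full precision carried).
D = 0.29545² + 0.18182² + 0.31818² + 0.20455² = 0.08729 + 0.03306 + 0.10124 + 0.04184 = 0.26343.
To 3 decimal places, D = 0.263.

0.263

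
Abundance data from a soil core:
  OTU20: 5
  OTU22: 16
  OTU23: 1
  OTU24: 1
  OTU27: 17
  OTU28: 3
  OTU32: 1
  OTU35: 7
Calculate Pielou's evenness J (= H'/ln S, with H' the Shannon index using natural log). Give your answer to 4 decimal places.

Total N = 5+16+1+1+17+3+1+7 = 51, so the proportions are 0.098039, 0.313725, 0.019608, 0.019608, 0.333333, 0.058824, 0.019608, 0.137255 (working shown to 6 dp, full precision carried).
H' = −Σ pᵢ ln pᵢ = −((-0.227685) + (-0.363682) + (-0.077095) + (-0.077095) + (-0.366204) + (-0.166660) + (-0.077095) + (-0.272577)) = 1.628091.
With S = 8 species, ln S = 2.079442, so J = 1.628091/2.079442 = 0.782946, i.e. 0.7829 to 4 decimal places.

0.7829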